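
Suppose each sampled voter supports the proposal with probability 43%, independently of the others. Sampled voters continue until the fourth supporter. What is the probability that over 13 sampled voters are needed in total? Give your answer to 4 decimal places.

0.1193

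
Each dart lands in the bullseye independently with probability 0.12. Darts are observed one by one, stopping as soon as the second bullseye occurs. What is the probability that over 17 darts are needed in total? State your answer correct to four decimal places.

Needing more than 17 darts ⇔ fewer than 2 successes in the first 17. With X ~ Binomial(17, 0.12), P(Y > 17) = P(X ≤ 1).
  k=0: C(17,0)·0.12^0·0.88^17 = 0.113817
  k=1: C(17,1)·0.12^1·0.88^16 = 0.263847
P(X ≤ 1) = 0.377664

0.3777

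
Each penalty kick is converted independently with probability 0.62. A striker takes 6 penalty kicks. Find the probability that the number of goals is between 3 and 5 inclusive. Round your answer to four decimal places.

0.7905

X ~ Binomial(6, 0.62); P(3 ≤ X ≤ 5) = Σ C(6,k) p^k (1−p)^(6−k) over k:
  k=3: C(6,3)·0.62^3·0.38^3 = 0.261551
  k=4: C(6,4)·0.62^4·0.38^2 = 0.320055
  k=5: C(6,5)·0.62^5·0.38^1 = 0.208878
Total = 0.790484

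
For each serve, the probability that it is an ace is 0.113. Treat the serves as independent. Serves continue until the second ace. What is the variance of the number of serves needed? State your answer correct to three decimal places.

138.930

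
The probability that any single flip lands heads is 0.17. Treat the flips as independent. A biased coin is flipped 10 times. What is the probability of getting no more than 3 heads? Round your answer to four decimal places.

0.9259

X ~ Binomial(10, 0.17); P(X ≤ 3) = Σ C(10,k) p^k (1−p)^(10−k) over k:
  k=0: C(10,0)·0.17^0·0.83^10 = 0.155160
  k=1: C(10,1)·0.17^1·0.83^9 = 0.317798
  k=2: C(10,2)·0.17^2·0.83^8 = 0.292911
  k=3: C(10,3)·0.17^3·0.83^7 = 0.159983
Total = 0.925853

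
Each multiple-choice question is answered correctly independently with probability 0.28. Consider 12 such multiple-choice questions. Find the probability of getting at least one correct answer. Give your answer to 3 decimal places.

0.981

P(at least one) = 1 − P(none) = 1 − (1 − 0.28)^12
= 1 − 0.01941 = 0.98059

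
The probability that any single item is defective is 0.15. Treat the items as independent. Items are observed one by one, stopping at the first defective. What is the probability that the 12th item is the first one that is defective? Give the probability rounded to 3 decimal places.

Geometric (trials to first success), p = 0.15.
P(Y = 12) = (1−p)^11 · p = 0.16734 · 0.15 = 0.02510

0.025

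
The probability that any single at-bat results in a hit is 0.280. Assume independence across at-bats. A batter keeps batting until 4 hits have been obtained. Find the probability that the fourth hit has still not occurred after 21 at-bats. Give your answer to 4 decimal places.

Needing more than 21 at-bats ⇔ fewer than 4 successes in the first 21. With X ~ Binomial(21, 0.28), P(Y > 21) = P(X ≤ 3).
  k=0: C(21,0)·0.28^0·0.72^21 = 0.001009
  k=1: C(21,1)·0.28^1·0.72^20 = 0.008242
  k=2: C(21,2)·0.28^2·0.72^19 = 0.032052
  k=3: C(21,3)·0.28^3·0.72^18 = 0.078942
P(X ≤ 3) = 0.120245

0.1202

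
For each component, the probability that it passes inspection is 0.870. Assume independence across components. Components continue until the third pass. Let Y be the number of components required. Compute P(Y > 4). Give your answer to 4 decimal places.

0.0847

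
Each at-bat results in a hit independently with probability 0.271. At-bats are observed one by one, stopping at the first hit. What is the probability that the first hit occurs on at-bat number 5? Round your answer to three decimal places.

0.077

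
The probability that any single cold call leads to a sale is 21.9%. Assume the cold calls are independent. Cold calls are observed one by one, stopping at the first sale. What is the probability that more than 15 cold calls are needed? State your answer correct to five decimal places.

Y = number of cold calls to the first success; geometric, p = 0.219.
P(Y > 15) = P(first 15 all fail) = (1−p)^15 = 0.0245338

0.02453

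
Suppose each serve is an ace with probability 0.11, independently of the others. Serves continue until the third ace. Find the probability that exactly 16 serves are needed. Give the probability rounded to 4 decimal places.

0.0307

Y = trial on which the third success occurs; negative binomial, r=3, p=0.11.
P(Y=16) = C(15,2) · p^3 · (1−p)^13
= 105 · 0.001331 · 0.21982 = 0.030721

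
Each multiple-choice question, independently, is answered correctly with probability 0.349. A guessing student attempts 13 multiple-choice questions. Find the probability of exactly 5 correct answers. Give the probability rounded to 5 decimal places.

X ~ Binomial(n=13, p=0.349).
P(X=5) = C(13,5) · p^5 · (1−p)^8
= 1287 · 0.0051776 · 0.032259 = 0.2149580

0.21496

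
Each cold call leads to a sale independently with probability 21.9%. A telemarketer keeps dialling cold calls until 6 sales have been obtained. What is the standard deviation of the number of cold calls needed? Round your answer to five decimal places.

Y = total cold calls until the sixth success; negative binomial with r=6, p=0.219.
SD(Y) = √[r(1−p)/p²] = √(97.7043848) = 9.8845528

9.88455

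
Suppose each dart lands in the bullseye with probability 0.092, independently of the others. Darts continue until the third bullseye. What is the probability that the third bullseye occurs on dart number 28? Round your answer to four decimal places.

0.0245

Y = trial on which the third success occurs; negative binomial, r=3, p=0.092.
P(Y=28) = C(27,2) · p^3 · (1−p)^25
= 351 · 0.00077869 · 0.089567 = 0.024480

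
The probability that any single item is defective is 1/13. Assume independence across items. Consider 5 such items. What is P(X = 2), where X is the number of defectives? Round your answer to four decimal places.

0.0465

X ~ Binomial(n=5, p=0.076923).
P(X=2) = C(5,2) · p^2 · (1−p)^3
= 10 · 0.0059172 · 0.78653 = 0.046540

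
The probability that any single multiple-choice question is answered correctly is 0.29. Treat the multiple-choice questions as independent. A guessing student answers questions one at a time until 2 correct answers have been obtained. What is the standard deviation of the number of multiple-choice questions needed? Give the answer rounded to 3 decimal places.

4.109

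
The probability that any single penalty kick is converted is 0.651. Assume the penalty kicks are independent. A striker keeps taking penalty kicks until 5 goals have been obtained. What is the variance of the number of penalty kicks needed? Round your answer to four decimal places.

Y = total penalty kicks until the fifth success; negative binomial with r=5, p=0.651.
Var(Y) = r(1−p)/p² = 5·0.349 / 0.651² = 4.117499

4.1175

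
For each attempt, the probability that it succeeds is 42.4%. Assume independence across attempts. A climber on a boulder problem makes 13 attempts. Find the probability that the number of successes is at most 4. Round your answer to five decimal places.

0.28950

X ~ Binomial(13, 0.424); P(X ≤ 4) = Σ C(13,k) p^k (1−p)^(13−k) over k:
  k=0: C(13,0)·0.424^0·0.576^13 = 0.0007682
  k=1: C(13,1)·0.424^1·0.576^12 = 0.0073516
  k=2: C(13,2)·0.424^2·0.576^11 = 0.0324694
  k=3: C(13,3)·0.424^3·0.576^10 = 0.0876372
  k=4: C(13,4)·0.424^4·0.576^9 = 0.1612768
Total = 0.2895031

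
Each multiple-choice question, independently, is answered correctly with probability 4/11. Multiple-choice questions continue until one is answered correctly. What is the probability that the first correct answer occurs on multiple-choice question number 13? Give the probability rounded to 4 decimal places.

0.0016

Geometric (trials to first success), p = 0.363636.
P(Y = 13) = (1−p)^12 · p = 0.0044103 · 0.363636 = 0.001604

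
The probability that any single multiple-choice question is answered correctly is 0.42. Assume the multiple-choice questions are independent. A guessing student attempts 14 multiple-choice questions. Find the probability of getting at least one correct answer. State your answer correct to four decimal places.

P(at least one) = 1 − P(none) = 1 − (1 − 0.42)^14
= 1 − 0.000488 = 0.999512

0.9995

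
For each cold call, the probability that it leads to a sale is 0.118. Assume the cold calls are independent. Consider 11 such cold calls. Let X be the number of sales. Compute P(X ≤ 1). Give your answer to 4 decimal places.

0.6211

X ~ Binomial(11, 0.118); P(X ≤ 1) = Σ C(11,k) p^k (1−p)^(11−k) over k:
  k=0: C(11,0)·0.118^0·0.882^11 = 0.251278
  k=1: C(11,1)·0.118^1·0.882^10 = 0.369795
Total = 0.621073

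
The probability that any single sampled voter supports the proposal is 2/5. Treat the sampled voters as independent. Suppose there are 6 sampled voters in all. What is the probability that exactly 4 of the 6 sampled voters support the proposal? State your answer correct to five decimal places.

0.13824

X ~ Binomial(n=6, p=0.40).
P(X=4) = C(6,4) · p^4 · (1−p)^2
= 15 · 0.0256 · 0.36 = 0.1382400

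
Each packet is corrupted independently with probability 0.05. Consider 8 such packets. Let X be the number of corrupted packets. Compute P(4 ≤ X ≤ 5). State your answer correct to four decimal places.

0.0004

X ~ Binomial(8, 0.05); P(4 ≤ X ≤ 5) = Σ C(8,k) p^k (1−p)^(8−k) over k:
  k=4: C(8,4)·0.05^4·0.95^4 = 0.000356
  k=5: C(8,5)·0.05^5·0.95^3 = 0.000015
Total = 0.000371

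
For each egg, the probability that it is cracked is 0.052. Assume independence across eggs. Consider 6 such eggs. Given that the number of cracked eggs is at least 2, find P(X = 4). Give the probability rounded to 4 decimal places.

0.0028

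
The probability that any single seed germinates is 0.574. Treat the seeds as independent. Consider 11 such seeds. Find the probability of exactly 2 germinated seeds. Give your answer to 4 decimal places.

0.0084

X ~ Binomial(n=11, p=0.574).
P(X=2) = C(11,2) · p^2 · (1−p)^9
= 55 · 0.32948 · 0.00046205 = 0.008373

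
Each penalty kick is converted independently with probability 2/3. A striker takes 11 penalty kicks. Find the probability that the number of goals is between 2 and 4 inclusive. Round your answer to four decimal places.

0.0385

X ~ Binomial(11, 0.666667); P(2 ≤ X ≤ 4) = Σ C(11,k) p^k (1−p)^(11−k) over k:
  k=2: C(11,2)·0.666667^2·0.333333^9 = 0.001242
  k=3: C(11,3)·0.666667^3·0.333333^8 = 0.007451
  k=4: C(11,4)·0.666667^4·0.333333^7 = 0.029806
Total = 0.038499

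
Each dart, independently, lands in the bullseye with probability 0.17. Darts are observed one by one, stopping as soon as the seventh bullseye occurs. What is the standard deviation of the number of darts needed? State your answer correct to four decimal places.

Y = total darts until the seventh success; negative binomial with r=7, p=0.17.
SD(Y) = √[r(1−p)/p²] = √(201.038062) = 14.178789

14.1788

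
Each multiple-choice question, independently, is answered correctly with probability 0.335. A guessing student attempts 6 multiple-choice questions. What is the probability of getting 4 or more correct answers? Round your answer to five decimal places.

X ~ Binomial(6, 0.335); P(X ≥ 4) = Σ C(6,k) p^k (1−p)^(6−k) over k:
  k=4: C(6,4)·0.335^4·0.665^2 = 0.0835437
  k=5: C(6,5)·0.335^5·0.665^1 = 0.0168344
  k=6: C(6,6)·0.335^6·0.665^0 = 0.0014134
Total = 0.1017915

0.10179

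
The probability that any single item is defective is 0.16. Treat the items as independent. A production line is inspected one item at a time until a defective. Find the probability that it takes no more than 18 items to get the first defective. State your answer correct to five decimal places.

Y = number of items to the first success; geometric, p = 0.16.
P(Y ≤ 18) = 1 − (1−p)^18 = 1 − 0.0433538 = 0.9566462

0.95665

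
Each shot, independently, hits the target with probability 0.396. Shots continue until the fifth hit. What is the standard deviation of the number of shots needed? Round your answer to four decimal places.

4.3884

Y = total shots until the fifth success; negative binomial with r=5, p=0.396.
SD(Y) = √[r(1−p)/p²] = √(19.258239) = 4.388421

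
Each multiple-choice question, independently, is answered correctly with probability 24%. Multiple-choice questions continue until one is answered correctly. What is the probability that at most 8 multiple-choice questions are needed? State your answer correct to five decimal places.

0.88870

Y = number of multiple-choice questions to the first success; geometric, p = 0.24.
P(Y ≤ 8) = 1 − (1−p)^8 = 1 − 0.1113035 = 0.8886965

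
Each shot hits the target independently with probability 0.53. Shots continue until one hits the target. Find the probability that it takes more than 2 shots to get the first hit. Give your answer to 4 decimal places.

0.2209

Y = number of shots to the first success; geometric, p = 0.53.
P(Y > 2) = P(first 2 all fail) = (1−p)^2 = 0.220900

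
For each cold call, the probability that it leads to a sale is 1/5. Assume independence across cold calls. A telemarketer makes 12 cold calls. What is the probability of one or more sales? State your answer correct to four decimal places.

0.9313

P(at least one) = 1 − P(none) = 1 − (1 − 0.20)^12
= 1 − 0.068719 = 0.931281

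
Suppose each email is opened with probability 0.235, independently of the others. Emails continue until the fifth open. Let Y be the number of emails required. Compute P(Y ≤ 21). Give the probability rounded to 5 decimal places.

0.57060

Finishing within 21 emails ⇔ at least 5 successes in the first 21. With X ~ Binomial(21, 0.235), P(Y ≤ 21) = 1 − P(X ≤ 4).
  k=0: C(21,0)·0.235^0·0.765^21 = 0.0036049
  k=1: C(21,1)·0.235^1·0.765^20 = 0.0232550
  k=2: C(21,2)·0.235^2·0.765^19 = 0.0714368
  k=3: C(21,3)·0.235^3·0.765^18 = 0.1389828
  k=4: C(21,4)·0.235^4·0.765^17 = 0.1921233
1 − 0.4294028 = 0.5705972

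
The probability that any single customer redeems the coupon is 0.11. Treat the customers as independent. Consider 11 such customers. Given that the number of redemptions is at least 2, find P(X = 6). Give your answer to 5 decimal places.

X ~ Binomial(11, 0.11). Want P(X=6 | X≥2) = P(X=6) / P(X≥2).
P(X=6) = C(11,6)·0.11^6·0.89^5 = 0.0004570
P(X≥2) = 1 − 0.2775173 − 0.3772988 = 0.3451839
Ratio = 0.0004570 / 0.3451839 = 0.0013240

0.00132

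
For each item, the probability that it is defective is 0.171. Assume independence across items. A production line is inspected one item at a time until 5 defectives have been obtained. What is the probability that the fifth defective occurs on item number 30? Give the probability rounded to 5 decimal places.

0.03195

Y = trial on which the fifth success occurs; negative binomial, r=5, p=0.171.
P(Y=30) = C(29,4) · p^5 · (1−p)^25
= 23751 · 0.00014621 · 0.0092016 = 0.0319540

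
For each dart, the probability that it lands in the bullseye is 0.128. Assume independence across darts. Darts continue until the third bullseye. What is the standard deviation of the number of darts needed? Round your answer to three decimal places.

12.636

Y = total darts until the third success; negative binomial with r=3, p=0.128.
SD(Y) = √[r(1−p)/p²] = √(159.66797) = 12.63598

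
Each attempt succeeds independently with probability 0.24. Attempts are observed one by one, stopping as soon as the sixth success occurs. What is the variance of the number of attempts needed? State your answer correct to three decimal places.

Y = total attempts until the sixth success; negative binomial with r=6, p=0.24.
Var(Y) = r(1−p)/p² = 6·0.76 / 0.24² = 79.16667

79.167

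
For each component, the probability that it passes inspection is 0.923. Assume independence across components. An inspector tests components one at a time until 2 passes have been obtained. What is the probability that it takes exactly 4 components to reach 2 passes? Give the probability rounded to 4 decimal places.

0.0152

Y = trial on which the second success occurs; negative binomial, r=2, p=0.923.
P(Y=4) = C(3,1) · p^2 · (1−p)^2
= 3 · 0.85193 · 0.005929 = 0.015153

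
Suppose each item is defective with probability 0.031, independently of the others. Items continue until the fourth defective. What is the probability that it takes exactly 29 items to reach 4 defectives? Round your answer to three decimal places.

0.001

Y = trial on which the fourth success occurs; negative binomial, r=4, p=0.031.
P(Y=29) = C(28,3) · p^4 · (1−p)^25
= 3276 · 9.2352e-07 · 0.45509 = 0.00138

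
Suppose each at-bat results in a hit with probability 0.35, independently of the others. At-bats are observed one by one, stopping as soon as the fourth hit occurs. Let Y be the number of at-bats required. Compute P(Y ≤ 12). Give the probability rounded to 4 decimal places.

Finishing within 12 at-bats ⇔ at least 4 successes in the first 12. With X ~ Binomial(12, 0.35), P(Y ≤ 12) = 1 − P(X ≤ 3).
  k=0: C(12,0)·0.35^0·0.65^12 = 0.005688
  k=1: C(12,1)·0.35^1·0.65^11 = 0.036753
  k=2: C(12,2)·0.35^2·0.65^10 = 0.108846
  k=3: C(12,3)·0.35^3·0.65^9 = 0.195365
1 − 0.346653 = 0.653347

0.6533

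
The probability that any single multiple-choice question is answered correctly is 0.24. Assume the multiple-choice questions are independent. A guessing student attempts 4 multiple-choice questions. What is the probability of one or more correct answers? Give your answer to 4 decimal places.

P(at least one) = 1 − P(none) = 1 − (1 − 0.24)^4
= 1 − 0.333622 = 0.666378

0.6664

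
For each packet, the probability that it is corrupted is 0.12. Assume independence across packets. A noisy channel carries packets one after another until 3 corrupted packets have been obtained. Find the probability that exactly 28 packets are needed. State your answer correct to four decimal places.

0.0248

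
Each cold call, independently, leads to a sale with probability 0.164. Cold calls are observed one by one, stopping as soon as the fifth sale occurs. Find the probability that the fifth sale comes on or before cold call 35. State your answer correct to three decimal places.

Finishing within 35 cold calls ⇔ at least 5 successes in the first 35. With X ~ Binomial(35, 0.164), P(Y ≤ 35) = 1 − P(X ≤ 4).
  k=0: C(35,0)·0.164^0·0.836^35 = 0.00189
  k=1: C(35,1)·0.164^1·0.836^34 = 0.01300
  k=2: C(35,2)·0.164^2·0.836^33 = 0.04335
  k=3: C(35,3)·0.164^3·0.836^32 = 0.09355
  k=4: C(35,4)·0.164^4·0.836^31 = 0.14681
1 − 0.29861 = 0.70139

0.701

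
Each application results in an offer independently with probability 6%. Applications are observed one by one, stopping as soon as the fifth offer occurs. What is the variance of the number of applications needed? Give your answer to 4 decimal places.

1305.5556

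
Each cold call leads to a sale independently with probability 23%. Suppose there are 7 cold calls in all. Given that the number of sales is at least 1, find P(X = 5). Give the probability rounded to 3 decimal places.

X ~ Binomial(7, 0.23). Want P(X=5 | X≥1) = P(X=5) / P(X≥1).
P(X=5) = C(7,5)·0.23^5·0.77^2 = 0.00801
P(X≥1) = 1 − 0.16049 = 0.83951
Ratio = 0.00801 / 0.83951 = 0.00955

0.010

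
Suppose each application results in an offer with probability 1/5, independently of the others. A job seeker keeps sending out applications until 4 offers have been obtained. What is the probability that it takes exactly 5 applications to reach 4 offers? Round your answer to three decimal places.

Y = trial on which the fourth success occurs; negative binomial, r=4, p=0.20.
P(Y=5) = C(4,3) · p^4 · (1−p)^1
= 4 · 0.0016 · 0.8 = 0.00512

0.005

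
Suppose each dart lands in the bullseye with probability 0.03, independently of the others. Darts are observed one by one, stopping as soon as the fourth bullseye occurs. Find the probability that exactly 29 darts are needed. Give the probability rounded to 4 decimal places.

0.0012

Y = trial on which the fourth success occurs; negative binomial, r=4, p=0.03.
P(Y=29) = C(28,3) · p^4 · (1−p)^25
= 3276 · 8.1e-07 · 0.46697 = 0.001239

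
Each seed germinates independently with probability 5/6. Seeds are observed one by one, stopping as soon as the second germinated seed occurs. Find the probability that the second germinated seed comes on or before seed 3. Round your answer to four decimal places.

Finishing within 3 seeds ⇔ at least 2 successes in the first 3. With X ~ Binomial(3, 0.833333), P(Y ≤ 3) = 1 − P(X ≤ 1).
  k=0: C(3,0)·0.833333^0·0.166667^3 = 0.004630
  k=1: C(3,1)·0.833333^1·0.166667^2 = 0.069444
1 − 0.074074 = 0.925926

0.9259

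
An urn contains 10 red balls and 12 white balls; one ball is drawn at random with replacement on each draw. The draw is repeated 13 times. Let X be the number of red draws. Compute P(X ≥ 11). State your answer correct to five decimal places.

0.00456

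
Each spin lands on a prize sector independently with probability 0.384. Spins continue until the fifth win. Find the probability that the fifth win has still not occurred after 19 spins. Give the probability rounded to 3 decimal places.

Needing more than 19 spins ⇔ fewer than 5 successes in the first 19. With X ~ Binomial(19, 0.384), P(Y > 19) = P(X ≤ 4).
  k=0: C(19,0)·0.384^0·0.616^19 = 0.00010
  k=1: C(19,1)·0.384^1·0.616^18 = 0.00119
  k=2: C(19,2)·0.384^2·0.616^17 = 0.00668
  k=3: C(19,3)·0.384^3·0.616^16 = 0.02358
  k=4: C(19,4)·0.384^4·0.616^15 = 0.05881
P(X ≤ 4) = 0.09036

0.090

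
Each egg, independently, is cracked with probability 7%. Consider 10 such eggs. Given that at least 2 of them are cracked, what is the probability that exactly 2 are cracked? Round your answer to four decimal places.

0.8132

X ~ Binomial(10, 0.07). Want P(X=2 | X≥2) = P(X=2) / P(X≥2).
P(X=2) = C(10,2)·0.07^2·0.93^8 = 0.123388
P(X≥2) = 1 − 0.483982 − 0.364288 = 0.151730
Ratio = 0.123388 / 0.151730 = 0.813207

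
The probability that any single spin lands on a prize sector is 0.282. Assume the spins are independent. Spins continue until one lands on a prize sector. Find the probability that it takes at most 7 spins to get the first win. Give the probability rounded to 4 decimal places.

Y = number of spins to the first success; geometric, p = 0.282.
P(Y ≤ 7) = 1 − (1−p)^7 = 1 − 0.098372 = 0.901628

0.9016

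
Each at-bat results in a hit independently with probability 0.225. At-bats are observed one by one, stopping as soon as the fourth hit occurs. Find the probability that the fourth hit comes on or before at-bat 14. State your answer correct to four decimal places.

0.3897

Finishing within 14 at-bats ⇔ at least 4 successes in the first 14. With X ~ Binomial(14, 0.225), P(Y ≤ 14) = 1 − P(X ≤ 3).
  k=0: C(14,0)·0.225^0·0.775^14 = 0.028198
  k=1: C(14,1)·0.225^1·0.775^13 = 0.114613
  k=2: C(14,2)·0.225^2·0.775^12 = 0.216285
  k=3: C(14,3)·0.225^3·0.775^11 = 0.251170
1 − 0.610266 = 0.389734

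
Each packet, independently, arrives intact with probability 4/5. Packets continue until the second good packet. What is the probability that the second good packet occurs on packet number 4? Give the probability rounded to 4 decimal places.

0.0768

Y = trial on which the second success occurs; negative binomial, r=2, p=0.80.
P(Y=4) = C(3,1) · p^2 · (1−p)^2
= 3 · 0.64 · 0.04 = 0.076800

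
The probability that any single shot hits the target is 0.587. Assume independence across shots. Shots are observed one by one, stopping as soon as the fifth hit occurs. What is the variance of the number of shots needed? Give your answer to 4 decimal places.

Y = total shots until the fifth success; negative binomial with r=5, p=0.587.
Var(Y) = r(1−p)/p² = 5·0.413 / 0.587² = 5.992994

5.9930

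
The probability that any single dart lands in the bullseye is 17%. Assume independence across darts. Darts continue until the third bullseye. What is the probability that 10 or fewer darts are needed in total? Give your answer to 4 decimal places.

0.2341

Finishing within 10 darts ⇔ at least 3 successes in the first 10. With X ~ Binomial(10, 0.17), P(Y ≤ 10) = 1 − P(X ≤ 2).
  k=0: C(10,0)·0.17^0·0.83^10 = 0.155160
  k=1: C(10,1)·0.17^1·0.83^9 = 0.317798
  k=2: C(10,2)·0.17^2·0.83^8 = 0.292911
1 − 0.765869 = 0.234131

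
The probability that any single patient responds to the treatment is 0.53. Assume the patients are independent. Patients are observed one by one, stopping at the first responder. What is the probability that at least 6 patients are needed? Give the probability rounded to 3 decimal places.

0.023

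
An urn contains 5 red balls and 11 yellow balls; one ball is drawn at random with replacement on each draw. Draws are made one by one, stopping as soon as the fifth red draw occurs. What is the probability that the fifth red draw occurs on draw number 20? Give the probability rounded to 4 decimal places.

0.0419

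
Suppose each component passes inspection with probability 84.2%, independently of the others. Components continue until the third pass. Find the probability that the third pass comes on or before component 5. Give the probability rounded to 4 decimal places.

Finishing within 5 components ⇔ at least 3 successes in the first 5. With X ~ Binomial(5, 0.842), P(Y ≤ 5) = 1 − P(X ≤ 2).
  k=0: C(5,0)·0.842^0·0.158^5 = 0.000098
  k=1: C(5,1)·0.842^1·0.158^4 = 0.002624
  k=2: C(5,2)·0.842^2·0.158^3 = 0.027964
1 − 0.030686 = 0.969314

0.9693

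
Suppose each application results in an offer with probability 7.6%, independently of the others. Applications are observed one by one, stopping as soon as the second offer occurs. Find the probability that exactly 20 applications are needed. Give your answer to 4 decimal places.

0.0265

Y = trial on which the second success occurs; negative binomial, r=2, p=0.076.
P(Y=20) = C(19,1) · p^2 · (1−p)^18
= 19 · 0.005776 · 0.24104 = 0.026453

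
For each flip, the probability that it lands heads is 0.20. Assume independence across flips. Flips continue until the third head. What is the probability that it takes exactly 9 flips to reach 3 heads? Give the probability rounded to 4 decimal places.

0.0587

Y = trial on which the third success occurs; negative binomial, r=3, p=0.20.
P(Y=9) = C(8,2) · p^3 · (1−p)^6
= 28 · 0.008 · 0.26214 = 0.058720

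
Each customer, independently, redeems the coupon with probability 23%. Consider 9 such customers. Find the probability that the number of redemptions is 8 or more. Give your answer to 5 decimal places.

0.00006

X ~ Binomial(9, 0.23); P(X ≥ 8) = Σ C(9,k) p^k (1−p)^(9−k) over k:
  k=8: C(9,8)·0.23^8·0.77^1 = 0.0000543
  k=9: C(9,9)·0.23^9·0.77^0 = 0.0000018
Total = 0.0000561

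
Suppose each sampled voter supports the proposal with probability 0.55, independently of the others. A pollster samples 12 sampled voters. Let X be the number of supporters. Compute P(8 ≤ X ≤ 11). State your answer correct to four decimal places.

0.3037

X ~ Binomial(12, 0.55); P(8 ≤ X ≤ 11) = Σ C(12,k) p^k (1−p)^(12−k) over k:
  k=8: C(12,8)·0.55^8·0.45^4 = 0.169964
  k=9: C(12,9)·0.55^9·0.45^3 = 0.092326
  k=10: C(12,10)·0.55^10·0.45^2 = 0.033853
  k=11: C(12,11)·0.55^11·0.45^1 = 0.007523
Total = 0.303666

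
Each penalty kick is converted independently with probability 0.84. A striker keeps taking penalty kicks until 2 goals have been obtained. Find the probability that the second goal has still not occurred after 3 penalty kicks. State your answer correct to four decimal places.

Needing more than 3 penalty kicks ⇔ fewer than 2 successes in the first 3. With X ~ Binomial(3, 0.84), P(Y > 3) = P(X ≤ 1).
  k=0: C(3,0)·0.84^0·0.16^3 = 0.004096
  k=1: C(3,1)·0.84^1·0.16^2 = 0.064512
P(X ≤ 1) = 0.068608

0.0686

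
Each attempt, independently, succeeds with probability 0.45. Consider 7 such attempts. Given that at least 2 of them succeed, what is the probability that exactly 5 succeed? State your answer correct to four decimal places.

X ~ Binomial(7, 0.45). Want P(X=5 | X≥2) = P(X=5) / P(X≥2).
P(X=5) = C(7,5)·0.45^5·0.55^2 = 0.117221
P(X≥2) = 1 − 0.015224 − 0.087194 = 0.897582
Ratio = 0.117221 / 0.897582 = 0.130597

0.1306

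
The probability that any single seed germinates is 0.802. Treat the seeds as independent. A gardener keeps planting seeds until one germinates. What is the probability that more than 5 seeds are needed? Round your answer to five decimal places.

0.00030

Y = number of seeds to the first success; geometric, p = 0.802.
P(Y > 5) = P(first 5 all fail) = (1−p)^5 = 0.0003043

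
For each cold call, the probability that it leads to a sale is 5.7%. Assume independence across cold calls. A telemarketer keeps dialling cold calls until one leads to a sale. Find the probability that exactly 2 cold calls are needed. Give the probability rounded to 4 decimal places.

0.0538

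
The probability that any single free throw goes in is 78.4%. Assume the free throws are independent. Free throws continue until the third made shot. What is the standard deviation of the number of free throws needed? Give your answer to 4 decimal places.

1.0268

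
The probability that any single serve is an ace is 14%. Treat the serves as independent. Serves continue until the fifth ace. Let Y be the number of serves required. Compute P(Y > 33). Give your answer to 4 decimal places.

0.5008

Needing more than 33 serves ⇔ fewer than 5 successes in the first 33. With X ~ Binomial(33, 0.14), P(Y > 33) = P(X ≤ 4).
  k=0: C(33,0)·0.14^0·0.86^33 = 0.006894
  k=1: C(33,1)·0.14^1·0.86^32 = 0.037033
  k=2: C(33,2)·0.14^2·0.86^31 = 0.096459
  k=3: C(33,3)·0.14^3·0.86^30 = 0.162260
  k=4: C(33,4)·0.14^4·0.86^29 = 0.198108
P(X ≤ 4) = 0.500754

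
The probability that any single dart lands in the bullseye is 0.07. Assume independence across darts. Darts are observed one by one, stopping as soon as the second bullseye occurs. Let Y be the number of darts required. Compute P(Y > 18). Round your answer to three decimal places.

Needing more than 18 darts ⇔ fewer than 2 successes in the first 18. With X ~ Binomial(18, 0.07), P(Y > 18) = P(X ≤ 1).
  k=0: C(18,0)·0.07^0·0.93^18 = 0.27083
  k=1: C(18,1)·0.07^1·0.93^17 = 0.36693
P(X ≤ 1) = 0.63776

0.638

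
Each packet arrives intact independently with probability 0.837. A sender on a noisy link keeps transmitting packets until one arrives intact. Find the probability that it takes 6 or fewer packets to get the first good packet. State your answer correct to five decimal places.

Y = number of packets to the first success; geometric, p = 0.837.
P(Y ≤ 6) = 1 − (1−p)^6 = 1 − 0.0000188 = 0.9999812

0.99998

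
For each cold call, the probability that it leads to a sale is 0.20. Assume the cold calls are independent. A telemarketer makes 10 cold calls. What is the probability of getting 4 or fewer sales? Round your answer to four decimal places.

0.9672

X ~ Binomial(10, 0.20); P(X ≤ 4) = Σ C(10,k) p^k (1−p)^(10−k) over k:
  k=0: C(10,0)·0.20^0·0.80^10 = 0.107374
  k=1: C(10,1)·0.20^1·0.80^9 = 0.268435
  k=2: C(10,2)·0.20^2·0.80^8 = 0.301990
  k=3: C(10,3)·0.20^3·0.80^7 = 0.201327
  k=4: C(10,4)·0.20^4·0.80^6 = 0.088080
Total = 0.967207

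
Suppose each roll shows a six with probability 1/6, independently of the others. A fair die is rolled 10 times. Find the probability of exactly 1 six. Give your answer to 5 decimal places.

X ~ Binomial(n=10, p=0.166667).
P(X=1) = C(10,1) · p^1 · (1−p)^9
= 10 · 0.16667 · 0.19381 = 0.3230112

0.32301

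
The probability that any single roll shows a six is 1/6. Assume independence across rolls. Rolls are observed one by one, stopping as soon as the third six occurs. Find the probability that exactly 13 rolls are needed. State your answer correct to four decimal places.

Y = trial on which the third success occurs; negative binomial, r=3, p=0.166667.
P(Y=13) = C(12,2) · p^3 · (1−p)^10
= 66 · 0.0046296 · 0.16151 = 0.049349

0.0493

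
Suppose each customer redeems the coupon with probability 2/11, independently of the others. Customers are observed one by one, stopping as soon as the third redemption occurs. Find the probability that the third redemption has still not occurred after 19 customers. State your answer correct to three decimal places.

Needing more than 19 customers ⇔ fewer than 3 successes in the first 19. With X ~ Binomial(19, 0.181818), P(Y > 19) = P(X ≤ 2).
  k=0: C(19,0)·0.181818^0·0.818182^19 = 0.02209
  k=1: C(19,1)·0.181818^1·0.818182^18 = 0.09326
  k=2: C(19,2)·0.181818^2·0.818182^17 = 0.18652
P(X ≤ 2) = 0.30186

0.302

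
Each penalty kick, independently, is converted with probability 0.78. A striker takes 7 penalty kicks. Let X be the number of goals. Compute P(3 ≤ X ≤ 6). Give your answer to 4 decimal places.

X ~ Binomial(7, 0.78); P(3 ≤ X ≤ 6) = Σ C(7,k) p^k (1−p)^(7−k) over k:
  k=3: C(7,3)·0.78^3·0.22^4 = 0.038908
  k=4: C(7,4)·0.78^4·0.22^3 = 0.137948
  k=5: C(7,5)·0.78^5·0.22^2 = 0.293452
  k=6: C(7,6)·0.78^6·0.22^1 = 0.346807
Total = 0.817116

0.8171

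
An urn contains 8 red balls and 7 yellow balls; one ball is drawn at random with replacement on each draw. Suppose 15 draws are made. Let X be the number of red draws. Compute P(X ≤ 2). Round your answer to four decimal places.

0.0017

X ~ Binomial(15, 0.533333); P(X ≤ 2) = Σ C(15,k) p^k (1−p)^(15−k) over k:
  k=0: C(15,0)·0.533333^0·0.466667^15 = 0.000011
  k=1: C(15,1)·0.533333^1·0.466667^14 = 0.000186
  k=2: C(15,2)·0.533333^2·0.466667^13 = 0.001487
Total = 0.001684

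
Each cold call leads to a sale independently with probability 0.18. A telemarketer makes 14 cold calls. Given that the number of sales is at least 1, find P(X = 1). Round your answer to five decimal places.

0.20363

X ~ Binomial(14, 0.18). Want P(X=1 | X≥1) = P(X=1) / P(X≥1).
P(X=1) = C(14,1)·0.18^1·0.82^13 = 0.1909768
P(X≥1) = 1 − 0.0621432 = 0.9378568
Ratio = 0.1909768 / 0.9378568 = 0.2036311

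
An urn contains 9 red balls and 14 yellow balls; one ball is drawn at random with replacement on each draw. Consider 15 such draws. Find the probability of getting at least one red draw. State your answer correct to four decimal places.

0.9994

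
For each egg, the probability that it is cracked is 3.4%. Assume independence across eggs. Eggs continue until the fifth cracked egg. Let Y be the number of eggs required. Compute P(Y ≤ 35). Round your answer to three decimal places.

0.006

Finishing within 35 eggs ⇔ at least 5 successes in the first 35. With X ~ Binomial(35, 0.034), P(Y ≤ 35) = 1 − P(X ≤ 4).
  k=0: C(35,0)·0.034^0·0.966^35 = 0.29799
  k=1: C(35,1)·0.034^1·0.966^34 = 0.36709
  k=2: C(35,2)·0.034^2·0.966^33 = 0.21964
  k=3: C(35,3)·0.034^3·0.966^32 = 0.08504
  k=4: C(35,4)·0.034^4·0.966^31 = 0.02394
1 − 0.99370 = 0.00630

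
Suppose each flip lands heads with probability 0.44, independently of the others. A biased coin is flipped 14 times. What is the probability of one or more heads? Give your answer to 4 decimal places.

0.9997

P(at least one) = 1 − P(none) = 1 − (1 − 0.44)^14
= 1 − 0.000298 = 0.999702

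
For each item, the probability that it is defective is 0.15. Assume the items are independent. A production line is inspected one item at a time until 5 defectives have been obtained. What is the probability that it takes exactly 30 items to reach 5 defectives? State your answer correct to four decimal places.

Y = trial on which the fifth success occurs; negative binomial, r=5, p=0.15.
P(Y=30) = C(29,4) · p^5 · (1−p)^25
= 23751 · 7.5937e-05 · 0.017198 = 0.031018

0.0310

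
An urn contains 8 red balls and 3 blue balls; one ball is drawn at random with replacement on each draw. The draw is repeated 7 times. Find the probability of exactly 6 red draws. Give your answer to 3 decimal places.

X ~ Binomial(n=7, p=0.727273).
P(X=6) = C(7,6) · p^6 · (1−p)^1
= 7 · 0.14797 · 0.27273 = 0.28249

0.282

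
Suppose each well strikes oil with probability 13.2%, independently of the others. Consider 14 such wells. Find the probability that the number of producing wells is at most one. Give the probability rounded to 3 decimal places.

X ~ Binomial(14, 0.132); P(X ≤ 1) = Σ C(14,k) p^k (1−p)^(14−k) over k:
  k=0: C(14,0)·0.132^0·0.868^14 = 0.13781
  k=1: C(14,1)·0.132^1·0.868^13 = 0.29340
Total = 0.43121

0.431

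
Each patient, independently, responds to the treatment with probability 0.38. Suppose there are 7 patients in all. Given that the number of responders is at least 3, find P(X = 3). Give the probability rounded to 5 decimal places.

0.52956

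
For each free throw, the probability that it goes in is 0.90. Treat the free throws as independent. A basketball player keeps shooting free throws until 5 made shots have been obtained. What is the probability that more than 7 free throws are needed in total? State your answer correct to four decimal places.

Needing more than 7 free throws ⇔ fewer than 5 successes in the first 7. With X ~ Binomial(7, 0.90), P(Y > 7) = P(X ≤ 4).
  k=0: C(7,0)·0.90^0·0.10^7 = 0.000000
  k=1: C(7,1)·0.90^1·0.10^6 = 0.000006
  k=2: C(7,2)·0.90^2·0.10^5 = 0.000170
  k=3: C(7,3)·0.90^3·0.10^4 = 0.002551
  k=4: C(7,4)·0.90^4·0.10^3 = 0.022964
P(X ≤ 4) = 0.025691

0.0257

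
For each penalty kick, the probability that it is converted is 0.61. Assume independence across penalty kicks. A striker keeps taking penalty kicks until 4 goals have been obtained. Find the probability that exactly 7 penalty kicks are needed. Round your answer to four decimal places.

0.1643

Y = trial on which the fourth success occurs; negative binomial, r=4, p=0.61.
P(Y=7) = C(6,3) · p^4 · (1−p)^3
= 20 · 0.13846 · 0.059319 = 0.164264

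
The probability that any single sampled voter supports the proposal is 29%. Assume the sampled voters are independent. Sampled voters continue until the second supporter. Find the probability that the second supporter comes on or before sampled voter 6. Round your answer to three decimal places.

Finishing within 6 sampled voters ⇔ at least 2 successes in the first 6. With X ~ Binomial(6, 0.29), P(Y ≤ 6) = 1 − P(X ≤ 1).
  k=0: C(6,0)·0.29^0·0.71^6 = 0.12810
  k=1: C(6,1)·0.29^1·0.71^5 = 0.31394
1 − 0.44204 = 0.55796

0.558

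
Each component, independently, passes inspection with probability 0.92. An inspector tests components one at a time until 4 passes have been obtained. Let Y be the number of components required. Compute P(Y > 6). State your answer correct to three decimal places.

Needing more than 6 components ⇔ fewer than 4 successes in the first 6. With X ~ Binomial(6, 0.92), P(Y > 6) = P(X ≤ 3).
  k=0: C(6,0)·0.92^0·0.08^6 = 0.00000
  k=1: C(6,1)·0.92^1·0.08^5 = 0.00002
  k=2: C(6,2)·0.92^2·0.08^4 = 0.00052
  k=3: C(6,3)·0.92^3·0.08^3 = 0.00797
P(X ≤ 3) = 0.00851

0.009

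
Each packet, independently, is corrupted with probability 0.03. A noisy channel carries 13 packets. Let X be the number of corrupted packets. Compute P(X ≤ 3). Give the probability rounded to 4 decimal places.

X ~ Binomial(13, 0.03); P(X ≤ 3) = Σ C(13,k) p^k (1−p)^(13−k) over k:
  k=0: C(13,0)·0.03^0·0.97^13 = 0.673027
  k=1: C(13,1)·0.03^1·0.97^12 = 0.270599
  k=2: C(13,2)·0.03^2·0.97^11 = 0.050214
  k=3: C(13,3)·0.03^3·0.97^10 = 0.005694
Total = 0.999534

0.9995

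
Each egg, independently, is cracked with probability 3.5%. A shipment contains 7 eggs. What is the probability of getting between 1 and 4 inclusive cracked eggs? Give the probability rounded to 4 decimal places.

0.2207

X ~ Binomial(7, 0.035); P(1 ≤ X ≤ 4) = Σ C(7,k) p^k (1−p)^(7−k) over k:
  k=1: C(7,1)·0.035^1·0.965^6 = 0.197847
  k=2: C(7,2)·0.035^2·0.965^5 = 0.021527
  k=3: C(7,3)·0.035^3·0.965^4 = 0.001301
  k=4: C(7,4)·0.035^4·0.965^3 = 0.000047
Total = 0.220723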